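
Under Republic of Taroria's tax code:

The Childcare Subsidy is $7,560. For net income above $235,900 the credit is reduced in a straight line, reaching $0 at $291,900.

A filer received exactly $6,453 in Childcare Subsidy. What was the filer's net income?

$6,453 is 6,453/7,560 of the full $7,560, so 1,107/7,560 of the $56,000 range has been used: income = $235,900 + $56,000 × 1,107/7,560 = $244,100.

$244,100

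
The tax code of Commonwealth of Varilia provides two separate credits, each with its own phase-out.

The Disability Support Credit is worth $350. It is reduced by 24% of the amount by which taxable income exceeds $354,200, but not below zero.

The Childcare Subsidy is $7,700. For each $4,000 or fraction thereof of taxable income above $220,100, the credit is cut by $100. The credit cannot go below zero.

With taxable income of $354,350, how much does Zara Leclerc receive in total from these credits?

Disability Support Credit: 24% of the $150 excess over $354,200 is $36; credit = $350 − $36 = $314.
Childcare Subsidy: income exceeds $220,100 by $134,250, which is 34 full-or-partial $4,000 increments; reduction = 34 × $100 = $3,400, leaving $4,300.
Total: $314 + $4,300 = $4,614.

$4,614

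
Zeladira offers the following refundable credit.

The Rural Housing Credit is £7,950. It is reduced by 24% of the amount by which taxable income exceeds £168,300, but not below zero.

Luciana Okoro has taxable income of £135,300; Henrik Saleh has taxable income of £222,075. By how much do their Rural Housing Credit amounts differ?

£7,950

Luciana (£135,300): Rural Housing Credit: £135,300 is at or below the £168,300 threshold, so the full £7,950 applies.
Henrik (£222,075): Rural Housing Credit: 24% of the £53,775 excess over £168,300 is £12,906 ≥ base, so the credit is £0.
Difference: |£7,950 − £0| = £7,950.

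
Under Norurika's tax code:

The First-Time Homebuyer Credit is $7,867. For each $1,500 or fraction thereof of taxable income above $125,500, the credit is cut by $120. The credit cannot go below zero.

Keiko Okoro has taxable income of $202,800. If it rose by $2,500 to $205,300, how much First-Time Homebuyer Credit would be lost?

$240

At $202,800 — income exceeds $125,500 by $77,300, which is 52 full-or-partial $1,500 increments; reduction = 52 × $120 = $6,240, leaving $1,627.
At $205,300 — income exceeds $125,500 by $79,800, which is 54 full-or-partial $1,500 increments; reduction = 54 × $120 = $6,480, leaving $1,387.
Lost: $1,627 − $1,387 = $240.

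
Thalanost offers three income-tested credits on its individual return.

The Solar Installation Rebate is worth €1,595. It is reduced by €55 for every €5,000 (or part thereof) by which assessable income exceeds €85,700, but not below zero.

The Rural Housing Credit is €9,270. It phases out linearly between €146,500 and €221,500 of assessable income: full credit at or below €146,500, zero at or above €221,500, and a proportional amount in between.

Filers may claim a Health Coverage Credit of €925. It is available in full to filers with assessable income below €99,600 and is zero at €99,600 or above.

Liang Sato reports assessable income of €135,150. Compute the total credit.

€10,315

Solar Installation Rebate: income exceeds €85,700 by €49,450, which is 10 full-or-partial €5,000 increments; reduction = 10 × €55 = €550, leaving €1,045.
Rural Housing Credit: €135,150 is at or below the €146,500 threshold, so the full €9,270 applies.
Health Coverage Credit: €135,150 meets or exceeds the €99,600 cutoff, so the credit is €0.
Total: €1,045 + €9,270 + €0 = €10,315.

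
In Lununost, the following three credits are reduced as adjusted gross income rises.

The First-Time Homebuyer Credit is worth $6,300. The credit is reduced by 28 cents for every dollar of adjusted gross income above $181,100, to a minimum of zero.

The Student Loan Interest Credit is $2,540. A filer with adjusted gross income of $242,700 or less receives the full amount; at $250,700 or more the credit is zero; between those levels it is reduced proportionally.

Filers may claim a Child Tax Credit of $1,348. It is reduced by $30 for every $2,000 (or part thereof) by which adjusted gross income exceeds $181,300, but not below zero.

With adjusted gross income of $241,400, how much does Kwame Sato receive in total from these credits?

$2,958

First-Time Homebuyer Credit: 28% of the $60,300 excess over $181,100 is $16,884 ≥ base, so the credit is $0.
Student Loan Interest Credit: $241,400 is at or below the $242,700 threshold, so the full $2,540 applies.
Child Tax Credit: income exceeds $181,300 by $60,100, which is 31 full-or-partial $2,000 increments; reduction = 31 × $30 = $930, leaving $418.
Total: $0 + $2,540 + $418 = $2,958.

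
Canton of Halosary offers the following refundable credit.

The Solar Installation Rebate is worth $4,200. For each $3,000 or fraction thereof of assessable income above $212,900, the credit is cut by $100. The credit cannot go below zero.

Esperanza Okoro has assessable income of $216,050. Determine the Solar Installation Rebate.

$4,000

Solar Installation Rebate: income exceeds $212,900 by $3,150, which is 2 full-or-partial $3,000 increments; reduction = 2 × $100 = $200, leaving $4,000.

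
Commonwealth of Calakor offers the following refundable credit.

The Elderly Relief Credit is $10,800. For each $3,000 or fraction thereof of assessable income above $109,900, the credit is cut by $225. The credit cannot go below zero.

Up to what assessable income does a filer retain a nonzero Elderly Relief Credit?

After 47 increments the reduction is 47 × $225 = $10,575, leaving $225; one more increment wipes it out. Increment 47 ends at excess 47 × $3,000 = $141,000, so the highest qualifying income is $109,900 + $141,000 = $250,900.

$250,900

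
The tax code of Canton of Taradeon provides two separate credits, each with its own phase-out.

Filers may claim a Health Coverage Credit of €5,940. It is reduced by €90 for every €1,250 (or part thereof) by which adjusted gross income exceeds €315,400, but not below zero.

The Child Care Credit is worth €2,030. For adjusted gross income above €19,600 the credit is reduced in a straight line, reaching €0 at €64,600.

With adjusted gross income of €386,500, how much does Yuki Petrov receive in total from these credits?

Health Coverage Credit: income exceeds €315,400 by €71,100, which is 57 full-or-partial €1,250 increments; reduction = 57 × €90 = €5,130, leaving €810.
Child Care Credit: €386,500 is at or above €64,600, so the credit is €0.
Total: €810 + €0 = €810.

€810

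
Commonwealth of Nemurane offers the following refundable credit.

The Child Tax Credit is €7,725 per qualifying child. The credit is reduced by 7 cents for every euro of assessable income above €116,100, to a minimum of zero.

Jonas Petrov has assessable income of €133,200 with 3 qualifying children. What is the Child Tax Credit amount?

Child Tax Credit: base = 3 × €7,725 = €23,175. 7% of the €17,100 excess over €116,100 is €1,197; credit = €23,175 − €1,197 = €21,978.

€21,978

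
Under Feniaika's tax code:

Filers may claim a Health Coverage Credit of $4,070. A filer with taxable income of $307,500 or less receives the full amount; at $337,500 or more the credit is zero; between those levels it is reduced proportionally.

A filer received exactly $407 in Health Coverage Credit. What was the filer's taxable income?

$334,500

$407 is 407/4,070 of the full $4,070, so 3,663/4,070 of the $30,000 range has been used: income = $307,500 + $30,000 × 3,663/4,070 = $334,500.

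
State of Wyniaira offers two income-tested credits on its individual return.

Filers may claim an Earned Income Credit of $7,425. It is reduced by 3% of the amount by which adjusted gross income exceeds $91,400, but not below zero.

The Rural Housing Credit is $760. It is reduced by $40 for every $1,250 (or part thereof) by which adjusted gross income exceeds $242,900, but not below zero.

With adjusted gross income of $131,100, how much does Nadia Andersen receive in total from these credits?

$6,994

Earned Income Credit: 3% of the $39,700 excess over $91,400 is $1,191; credit = $7,425 − $1,191 = $6,234.
Rural Housing Credit: $131,100 is at or below the $242,900 threshold, so the full $760 applies.
Total: $6,234 + $760 = $6,994.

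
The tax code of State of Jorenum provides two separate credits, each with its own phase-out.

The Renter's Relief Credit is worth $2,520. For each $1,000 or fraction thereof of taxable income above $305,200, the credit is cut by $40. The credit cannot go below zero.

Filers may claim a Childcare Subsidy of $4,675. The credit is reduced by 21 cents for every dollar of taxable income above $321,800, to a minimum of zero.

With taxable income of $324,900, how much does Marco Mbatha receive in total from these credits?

$5,744

Renter's Relief Credit: income exceeds $305,200 by $19,700, which is 20 full-or-partial $1,000 increments; reduction = 20 × $40 = $800, leaving $1,720.
Childcare Subsidy: 21% of the $3,100 excess over $321,800 is $651; credit = $4,675 − $651 = $4,024.
Total: $1,720 + $4,024 = $5,744.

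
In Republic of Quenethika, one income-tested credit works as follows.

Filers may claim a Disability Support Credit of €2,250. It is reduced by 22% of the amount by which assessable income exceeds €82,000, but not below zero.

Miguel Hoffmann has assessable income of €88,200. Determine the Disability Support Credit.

Disability Support Credit: 22% of the €6,200 excess over €82,000 is €1,364; credit = €2,250 − €1,364 = €886.

€886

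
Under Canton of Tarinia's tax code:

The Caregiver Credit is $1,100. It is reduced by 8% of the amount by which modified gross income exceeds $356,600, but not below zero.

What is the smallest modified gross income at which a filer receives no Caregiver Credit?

$370,350

The credit falls by 8% of each dollar above $356,600, so it reaches zero when the excess is $1,100 / 8% = $13,750: income = $356,600 + $13,750 = $370,350.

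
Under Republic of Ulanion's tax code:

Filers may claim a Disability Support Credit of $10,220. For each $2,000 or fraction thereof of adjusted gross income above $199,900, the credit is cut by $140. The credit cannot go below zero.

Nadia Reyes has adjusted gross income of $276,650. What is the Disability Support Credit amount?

Disability Support Credit: income exceeds $199,900 by $76,750, which is 39 full-or-partial $2,000 increments; reduction = 39 × $140 = $5,460, leaving $4,760.

$4,760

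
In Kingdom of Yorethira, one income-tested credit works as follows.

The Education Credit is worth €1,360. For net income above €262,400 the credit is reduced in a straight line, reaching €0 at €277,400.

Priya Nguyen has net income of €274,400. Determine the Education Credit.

€272

Education Credit: €274,400 is €12,000 into a €15,000 phase-out range, leaving 3,000/15,000 of the credit: €1,360 × 3,000/15,000 = €272.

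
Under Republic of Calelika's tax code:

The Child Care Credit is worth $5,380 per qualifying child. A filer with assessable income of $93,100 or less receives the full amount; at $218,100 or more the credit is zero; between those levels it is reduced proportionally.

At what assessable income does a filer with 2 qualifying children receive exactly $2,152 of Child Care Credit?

Full credit = 2 × $5,380 = $10,760.
$2,152 is 2,152/10,760 of the full $10,760, so 8,608/10,760 of the $125,000 range has been used: income = $93,100 + $125,000 × 8,608/10,760 = $193,100.

$193,100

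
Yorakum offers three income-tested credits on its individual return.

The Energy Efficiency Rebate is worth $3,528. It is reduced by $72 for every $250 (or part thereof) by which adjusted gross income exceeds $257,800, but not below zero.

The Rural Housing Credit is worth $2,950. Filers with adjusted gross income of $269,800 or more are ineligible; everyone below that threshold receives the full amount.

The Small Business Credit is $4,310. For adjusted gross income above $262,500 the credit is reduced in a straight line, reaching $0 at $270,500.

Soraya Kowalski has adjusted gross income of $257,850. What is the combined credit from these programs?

Energy Efficiency Rebate: income exceeds $257,800 by $50, which is 1 full-or-partial $250 increment; reduction = 1 × $72 = $72, leaving $3,456.
Rural Housing Credit: $257,850 is below the $269,800 cutoff, so the full $2,950 applies.
Small Business Credit: $257,850 is at or below the $262,500 threshold, so the full $4,310 applies.
Total: $3,456 + $2,950 + $4,310 = $10,716.

$10,716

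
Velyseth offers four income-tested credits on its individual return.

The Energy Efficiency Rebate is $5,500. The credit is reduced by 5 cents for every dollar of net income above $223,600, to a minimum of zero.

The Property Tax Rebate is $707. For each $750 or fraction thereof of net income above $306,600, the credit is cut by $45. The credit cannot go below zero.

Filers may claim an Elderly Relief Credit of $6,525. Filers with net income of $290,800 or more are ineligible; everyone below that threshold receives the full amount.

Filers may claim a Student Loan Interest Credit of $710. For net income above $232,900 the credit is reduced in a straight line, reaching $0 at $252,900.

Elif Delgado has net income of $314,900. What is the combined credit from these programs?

Energy Efficiency Rebate: 5% of the $91,300 excess over $223,600 is $4,565; credit = $5,500 − $4,565 = $935.
Property Tax Rebate: income exceeds $306,600 by $8,300, which is 12 full-or-partial $750 increments; reduction = 12 × $45 = $540, leaving $167.
Elderly Relief Credit: $314,900 meets or exceeds the $290,800 cutoff, so the credit is $0.
Student Loan Interest Credit: $314,900 is at or above $252,900, so the credit is $0.
Total: $935 + $167 + $0 + $0 = $1,102.

$1,102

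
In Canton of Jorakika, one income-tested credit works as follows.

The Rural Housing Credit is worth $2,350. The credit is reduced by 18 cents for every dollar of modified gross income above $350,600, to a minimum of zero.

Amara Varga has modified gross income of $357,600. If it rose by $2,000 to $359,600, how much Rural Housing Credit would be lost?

At $357,600 — 18% of the $7,000 excess over $350,600 is $1,260; credit = $2,350 − $1,260 = $1,090.
At $359,600 — 18% of the $9,000 excess over $350,600 is $1,620; credit = $2,350 − $1,620 = $730.
Lost: $1,090 − $730 = $360.

$360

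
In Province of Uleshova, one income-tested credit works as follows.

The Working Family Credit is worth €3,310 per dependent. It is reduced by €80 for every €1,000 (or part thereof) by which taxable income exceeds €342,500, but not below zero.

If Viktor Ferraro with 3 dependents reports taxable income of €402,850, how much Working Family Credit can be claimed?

Working Family Credit: base = 3 × €3,310 = €9,930. income exceeds €342,500 by €60,350, which is 61 full-or-partial €1,000 increments; reduction = 61 × €80 = €4,880, leaving €5,050.

€5,050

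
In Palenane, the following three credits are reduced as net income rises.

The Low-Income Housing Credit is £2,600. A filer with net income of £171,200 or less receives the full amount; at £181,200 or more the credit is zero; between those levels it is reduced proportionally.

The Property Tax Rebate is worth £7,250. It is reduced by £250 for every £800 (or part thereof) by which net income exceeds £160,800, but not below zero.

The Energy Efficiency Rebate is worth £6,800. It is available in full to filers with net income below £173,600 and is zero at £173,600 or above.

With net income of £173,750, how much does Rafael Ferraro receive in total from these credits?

£4,937

Low-Income Housing Credit: £173,750 is £2,550 into a £10,000 phase-out range, leaving 7,450/10,000 of the credit: £2,600 × 7,450/10,000 = £1,937.
Property Tax Rebate: income exceeds £160,800 by £12,950, which is 17 full-or-partial £800 increments; reduction = 17 × £250 = £4,250, leaving £3,000.
Energy Efficiency Rebate: £173,750 meets or exceeds the £173,600 cutoff, so the credit is £0.
Total: £1,937 + £3,000 + £0 = £4,937.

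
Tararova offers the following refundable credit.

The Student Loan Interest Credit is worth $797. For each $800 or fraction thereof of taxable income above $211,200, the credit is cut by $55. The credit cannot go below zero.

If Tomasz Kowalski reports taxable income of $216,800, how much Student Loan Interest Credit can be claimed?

Student Loan Interest Credit: income exceeds $211,200 by $5,600, which is 7 full-or-partial $800 increments; reduction = 7 × $55 = $385, leaving $412.

$412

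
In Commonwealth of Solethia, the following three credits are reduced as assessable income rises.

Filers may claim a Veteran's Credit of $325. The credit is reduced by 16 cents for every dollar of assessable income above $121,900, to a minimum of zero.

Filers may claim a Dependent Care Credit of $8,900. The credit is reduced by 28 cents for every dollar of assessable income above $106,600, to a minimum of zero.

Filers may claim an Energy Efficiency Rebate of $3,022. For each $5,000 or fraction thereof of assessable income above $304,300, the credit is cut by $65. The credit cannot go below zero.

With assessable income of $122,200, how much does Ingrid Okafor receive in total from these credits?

$7,831

Veteran's Credit: 16% of the $300 excess over $121,900 is $48; credit = $325 − $48 = $277.
Dependent Care Credit: 28% of the $15,600 excess over $106,600 is $4,368; credit = $8,900 − $4,368 = $4,532.
Energy Efficiency Rebate: $122,200 is at or below the $304,300 threshold, so the full $3,022 applies.
Total: $277 + $4,532 + $3,022 = $7,831.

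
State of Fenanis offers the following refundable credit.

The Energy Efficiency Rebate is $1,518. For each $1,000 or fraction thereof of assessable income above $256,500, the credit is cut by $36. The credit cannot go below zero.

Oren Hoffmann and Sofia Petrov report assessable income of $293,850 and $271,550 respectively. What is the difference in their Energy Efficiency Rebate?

$792

Oren ($293,850): Energy Efficiency Rebate: income exceeds $256,500 by $37,350, which is 38 full-or-partial $1,000 increments; reduction = 38 × $36 = $1,368, leaving $150.
Sofia ($271,550): Energy Efficiency Rebate: income exceeds $256,500 by $15,050, which is 16 full-or-partial $1,000 increments; reduction = 16 × $36 = $576, leaving $942.
Difference: |$150 − $942| = $792.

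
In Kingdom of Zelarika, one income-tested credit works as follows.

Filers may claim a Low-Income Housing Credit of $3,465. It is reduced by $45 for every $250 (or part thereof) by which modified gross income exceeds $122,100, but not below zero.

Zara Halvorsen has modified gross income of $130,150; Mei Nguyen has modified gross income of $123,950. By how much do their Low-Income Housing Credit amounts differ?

$1,125

Zara ($130,150): Low-Income Housing Credit: income exceeds $122,100 by $8,050, which is 33 full-or-partial $250 increments; reduction = 33 × $45 = $1,485, leaving $1,980.
Mei ($123,950): Low-Income Housing Credit: income exceeds $122,100 by $1,850, which is 8 full-or-partial $250 increments; reduction = 8 × $45 = $360, leaving $3,105.
Difference: |$1,980 − $3,105| = $1,125.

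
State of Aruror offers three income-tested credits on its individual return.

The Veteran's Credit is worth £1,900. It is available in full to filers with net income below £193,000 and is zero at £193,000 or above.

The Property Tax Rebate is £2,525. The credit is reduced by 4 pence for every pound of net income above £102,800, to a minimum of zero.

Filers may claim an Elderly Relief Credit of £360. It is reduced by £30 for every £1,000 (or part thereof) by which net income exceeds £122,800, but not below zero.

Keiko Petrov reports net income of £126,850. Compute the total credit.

Veteran's Credit: £126,850 is below the £193,000 cutoff, so the full £1,900 applies.
Property Tax Rebate: 4% of the £24,050 excess over £102,800 is £962; credit = £2,525 − £962 = £1,563.
Elderly Relief Credit: income exceeds £122,800 by £4,050, which is 5 full-or-partial £1,000 increments; reduction = 5 × £30 = £150, leaving £210.
Total: £1,900 + £1,563 + £210 = £3,673.

£3,673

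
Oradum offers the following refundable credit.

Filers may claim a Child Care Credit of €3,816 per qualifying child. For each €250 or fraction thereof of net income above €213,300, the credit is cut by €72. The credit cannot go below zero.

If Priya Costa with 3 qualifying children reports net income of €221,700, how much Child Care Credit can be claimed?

€9,000

Child Care Credit: base = 3 × €3,816 = €11,448. income exceeds €213,300 by €8,400, which is 34 full-or-partial €250 increments; reduction = 34 × €72 = €2,448, leaving €9,000.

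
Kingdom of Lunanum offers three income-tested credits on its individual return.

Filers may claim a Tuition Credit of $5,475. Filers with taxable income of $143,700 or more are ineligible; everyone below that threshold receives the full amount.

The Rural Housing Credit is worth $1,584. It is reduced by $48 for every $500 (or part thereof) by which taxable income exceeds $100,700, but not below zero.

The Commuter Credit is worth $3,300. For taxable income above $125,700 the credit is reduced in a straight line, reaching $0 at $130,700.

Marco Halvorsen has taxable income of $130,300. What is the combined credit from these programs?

Tuition Credit: $130,300 is below the $143,700 cutoff, so the full $5,475 applies.
Rural Housing Credit: income exceeds $100,700 by $29,600 → 60 increments × $48 = $2,880 ≥ base, so the credit is $0.
Commuter Credit: $130,300 is $4,600 into a $5,000 phase-out range, leaving 400/5,000 of the credit: $3,300 × 400/5,000 = $264.
Total: $5,475 + $0 + $264 = $5,739.

$5,739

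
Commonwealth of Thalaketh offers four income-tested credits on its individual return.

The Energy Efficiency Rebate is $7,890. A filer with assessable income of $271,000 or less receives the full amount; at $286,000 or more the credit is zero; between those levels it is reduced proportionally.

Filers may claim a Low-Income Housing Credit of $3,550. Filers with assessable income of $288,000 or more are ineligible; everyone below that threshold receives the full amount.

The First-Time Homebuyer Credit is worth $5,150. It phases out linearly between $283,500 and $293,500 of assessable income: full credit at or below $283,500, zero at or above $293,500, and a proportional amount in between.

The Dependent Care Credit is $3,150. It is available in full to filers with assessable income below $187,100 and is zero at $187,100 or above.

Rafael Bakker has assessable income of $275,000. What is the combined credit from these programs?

Energy Efficiency Rebate: $275,000 is $4,000 into a $15,000 phase-out range, leaving 11,000/15,000 of the credit: $7,890 × 11,000/15,000 = $5,786.
Low-Income Housing Credit: $275,000 is below the $288,000 cutoff, so the full $3,550 applies.
First-Time Homebuyer Credit: $275,000 is at or below the $283,500 threshold, so the full $5,150 applies.
Dependent Care Credit: $275,000 meets or exceeds the $187,100 cutoff, so the credit is $0.
Total: $5,786 + $3,550 + $5,150 + $0 = $14,486.

$14,486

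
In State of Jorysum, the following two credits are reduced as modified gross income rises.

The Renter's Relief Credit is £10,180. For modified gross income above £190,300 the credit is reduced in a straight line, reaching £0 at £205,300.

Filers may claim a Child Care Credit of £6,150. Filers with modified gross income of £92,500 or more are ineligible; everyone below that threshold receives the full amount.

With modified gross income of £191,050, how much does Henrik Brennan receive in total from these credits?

Renter's Relief Credit: £191,050 is £750 into a £15,000 phase-out range, leaving 14,250/15,000 of the credit: £10,180 × 14,250/15,000 = £9,671.
Child Care Credit: £191,050 meets or exceeds the £92,500 cutoff, so the credit is £0.
Total: £9,671 + £0 = £9,671.

£9,671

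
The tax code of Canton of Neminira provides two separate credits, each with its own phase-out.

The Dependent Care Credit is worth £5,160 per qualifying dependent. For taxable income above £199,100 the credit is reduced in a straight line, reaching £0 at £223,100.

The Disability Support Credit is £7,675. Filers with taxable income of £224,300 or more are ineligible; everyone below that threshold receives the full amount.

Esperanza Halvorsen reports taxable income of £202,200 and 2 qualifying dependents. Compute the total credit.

£16,662

Dependent Care Credit: base = 2 × £5,160 = £10,320. £202,200 is £3,100 into a £24,000 phase-out range, leaving 20,900/24,000 of the credit: £10,320 × 20,900/24,000 = £8,987.
Disability Support Credit: £202,200 is below the £224,300 cutoff, so the full £7,675 applies.
Total: £8,987 + £7,675 = £16,662.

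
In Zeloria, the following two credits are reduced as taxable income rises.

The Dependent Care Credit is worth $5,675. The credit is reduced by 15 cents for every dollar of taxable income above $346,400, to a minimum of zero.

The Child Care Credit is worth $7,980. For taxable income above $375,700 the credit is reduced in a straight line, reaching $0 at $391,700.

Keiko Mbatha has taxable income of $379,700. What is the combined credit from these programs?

$6,665

Dependent Care Credit: 15% of the $33,300 excess over $346,400 is $4,995; credit = $5,675 − $4,995 = $680.
Child Care Credit: $379,700 is $4,000 into a $16,000 phase-out range, leaving 12,000/16,000 of the credit: $7,980 × 12,000/16,000 = $5,985.
Total: $680 + $5,985 = $6,665.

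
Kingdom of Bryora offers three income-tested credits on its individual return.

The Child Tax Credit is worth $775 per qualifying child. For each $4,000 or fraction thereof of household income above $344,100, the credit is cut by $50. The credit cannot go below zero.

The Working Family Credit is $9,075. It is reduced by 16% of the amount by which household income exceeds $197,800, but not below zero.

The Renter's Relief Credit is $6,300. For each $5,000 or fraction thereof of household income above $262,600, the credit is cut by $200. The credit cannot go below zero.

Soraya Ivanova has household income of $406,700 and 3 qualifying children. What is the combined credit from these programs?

$2,025

Child Tax Credit: base = 3 × $775 = $2,325. income exceeds $344,100 by $62,600, which is 16 full-or-partial $4,000 increments; reduction = 16 × $50 = $800, leaving $1,525.
Working Family Credit: 16% of the $208,900 excess over $197,800 is $33,424 ≥ base, so the credit is $0.
Renter's Relief Credit: income exceeds $262,600 by $144,100, which is 29 full-or-partial $5,000 increments; reduction = 29 × $200 = $5,800, leaving $500.
Total: $1,525 + $0 + $500 = $2,025.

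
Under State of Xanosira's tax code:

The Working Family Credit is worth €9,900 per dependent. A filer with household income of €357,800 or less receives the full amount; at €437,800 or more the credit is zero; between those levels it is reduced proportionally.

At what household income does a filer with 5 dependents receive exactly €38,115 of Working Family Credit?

Full credit = 5 × €9,900 = €49,500.
€38,115 is 38,115/49,500 of the full €49,500, so 11,385/49,500 of the €80,000 range has been used: income = €357,800 + €80,000 × 11,385/49,500 = €376,200.

€376,200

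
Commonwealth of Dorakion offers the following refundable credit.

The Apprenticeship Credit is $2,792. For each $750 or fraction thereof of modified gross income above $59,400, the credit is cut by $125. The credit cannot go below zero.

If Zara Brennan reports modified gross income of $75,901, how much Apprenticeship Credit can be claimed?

$0

Apprenticeship Credit: income exceeds $59,400 by $16,501 → 23 increments × $125 = $2,875 ≥ base, so the credit is $0.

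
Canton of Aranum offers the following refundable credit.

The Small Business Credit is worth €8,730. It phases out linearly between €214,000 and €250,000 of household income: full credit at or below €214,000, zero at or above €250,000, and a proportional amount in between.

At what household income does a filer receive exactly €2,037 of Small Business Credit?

€241,600

€2,037 is 2,037/8,730 of the full €8,730, so 6,693/8,730 of the €36,000 range has been used: income = €214,000 + €36,000 × 6,693/8,730 = €241,600.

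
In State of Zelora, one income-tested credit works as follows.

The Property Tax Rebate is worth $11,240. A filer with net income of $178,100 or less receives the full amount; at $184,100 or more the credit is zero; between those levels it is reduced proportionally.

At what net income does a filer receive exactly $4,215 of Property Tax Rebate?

$4,215 is 4,215/11,240 of the full $11,240, so 7,025/11,240 of the $6,000 range has been used: income = $178,100 + $6,000 × 7,025/11,240 = $181,850.

$181,850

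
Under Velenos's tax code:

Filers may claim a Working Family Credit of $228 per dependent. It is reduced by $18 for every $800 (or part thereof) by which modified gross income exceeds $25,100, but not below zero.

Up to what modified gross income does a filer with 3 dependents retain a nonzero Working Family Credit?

Full credit = 3 × $228 = $684.
After 37 increments the reduction is 37 × $18 = $666, leaving $18; one more increment wipes it out. Increment 37 ends at excess 37 × $800 = $29,600, so the highest qualifying income is $25,100 + $29,600 = $54,700.

$54,700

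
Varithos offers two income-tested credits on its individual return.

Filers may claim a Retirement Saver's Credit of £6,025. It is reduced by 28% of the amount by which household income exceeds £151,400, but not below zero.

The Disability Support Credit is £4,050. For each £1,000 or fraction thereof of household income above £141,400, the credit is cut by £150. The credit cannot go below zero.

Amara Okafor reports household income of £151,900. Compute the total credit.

Retirement Saver's Credit: 28% of the £500 excess over £151,400 is £140; credit = £6,025 − £140 = £5,885.
Disability Support Credit: income exceeds £141,400 by £10,500, which is 11 full-or-partial £1,000 increments; reduction = 11 × £150 = £1,650, leaving £2,400.
Total: £5,885 + £2,400 = £8,285.

£8,285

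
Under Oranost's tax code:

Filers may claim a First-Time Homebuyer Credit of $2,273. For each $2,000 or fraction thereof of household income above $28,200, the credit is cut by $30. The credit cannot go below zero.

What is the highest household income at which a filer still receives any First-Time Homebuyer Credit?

After 75 increments the reduction is 75 × $30 = $2,250, leaving $23; one more increment wipes it out. Increment 75 ends at excess 75 × $2,000 = $150,000, so the highest qualifying income is $28,200 + $150,000 = $178,200.

$178,200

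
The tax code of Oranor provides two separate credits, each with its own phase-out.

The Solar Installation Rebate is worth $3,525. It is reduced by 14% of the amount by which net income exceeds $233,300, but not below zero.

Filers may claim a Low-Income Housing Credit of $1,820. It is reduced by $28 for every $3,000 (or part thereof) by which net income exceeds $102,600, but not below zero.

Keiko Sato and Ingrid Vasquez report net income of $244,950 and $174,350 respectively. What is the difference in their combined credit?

$2,303

Keiko ($244,950): Solar Installation Rebate: 14% of the $11,650 excess over $233,300 is $1,631; credit = $3,525 − $1,631 = $1,894. Low-Income Housing Credit: income exceeds $102,600 by $142,350, which is 48 full-or-partial $3,000 increments; reduction = 48 × $28 = $1,344, leaving $476. total $1,894 + $476 = $2,370
Ingrid ($174,350): Solar Installation Rebate: $174,350 is at or below the $233,300 threshold, so the full $3,525 applies. Low-Income Housing Credit: income exceeds $102,600 by $71,750, which is 24 full-or-partial $3,000 increments; reduction = 24 × $28 = $672, leaving $1,148. total $3,525 + $1,148 = $4,673
Difference: |$2,370 − $4,673| = $2,303.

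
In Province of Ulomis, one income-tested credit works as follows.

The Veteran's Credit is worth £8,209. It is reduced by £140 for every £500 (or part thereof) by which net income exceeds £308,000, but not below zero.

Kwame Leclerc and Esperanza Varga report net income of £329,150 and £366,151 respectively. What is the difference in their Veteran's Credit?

£2,189

Kwame (£329,150): Veteran's Credit: income exceeds £308,000 by £21,150, which is 43 full-or-partial £500 increments; reduction = 43 × £140 = £6,020, leaving £2,189.
Esperanza (£366,151): Veteran's Credit: income exceeds £308,000 by £58,151 → 117 increments × £140 = £16,380 ≥ base, so the credit is £0.
Difference: |£2,189 − £0| = £2,189.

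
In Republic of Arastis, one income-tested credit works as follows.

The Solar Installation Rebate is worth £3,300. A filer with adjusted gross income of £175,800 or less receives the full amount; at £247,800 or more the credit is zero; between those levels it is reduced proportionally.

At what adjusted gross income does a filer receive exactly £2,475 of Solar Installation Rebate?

£193,800

£2,475 is 2,475/3,300 of the full £3,300, so 825/3,300 of the £72,000 range has been used: income = £175,800 + £72,000 × 825/3,300 = £193,800.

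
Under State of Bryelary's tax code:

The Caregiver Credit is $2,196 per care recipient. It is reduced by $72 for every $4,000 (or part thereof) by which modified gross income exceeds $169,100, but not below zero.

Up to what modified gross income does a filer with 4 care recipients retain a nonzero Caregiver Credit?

$653,100

Full credit = 4 × $2,196 = $8,784.
After 121 increments the reduction is 121 × $72 = $8,712, leaving $72; one more increment wipes it out. Increment 121 ends at excess 121 × $4,000 = $484,000, so the highest qualifying income is $169,100 + $484,000 = $653,100.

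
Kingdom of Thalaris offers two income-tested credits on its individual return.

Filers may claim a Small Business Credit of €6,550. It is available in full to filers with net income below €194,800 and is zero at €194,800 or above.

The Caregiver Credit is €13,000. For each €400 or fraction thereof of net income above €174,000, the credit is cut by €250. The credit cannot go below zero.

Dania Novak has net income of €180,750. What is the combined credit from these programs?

Small Business Credit: €180,750 is below the €194,800 cutoff, so the full €6,550 applies.
Caregiver Credit: income exceeds €174,000 by €6,750, which is 17 full-or-partial €400 increments; reduction = 17 × €250 = €4,250, leaving €8,750.
Total: €6,550 + €8,750 = €15,300.

€15,300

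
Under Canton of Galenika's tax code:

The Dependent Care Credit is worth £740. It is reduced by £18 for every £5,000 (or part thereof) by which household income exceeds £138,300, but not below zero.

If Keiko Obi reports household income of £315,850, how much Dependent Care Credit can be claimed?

Dependent Care Credit: income exceeds £138,300 by £177,550, which is 36 full-or-partial £5,000 increments; reduction = 36 × £18 = £648, leaving £92.

£92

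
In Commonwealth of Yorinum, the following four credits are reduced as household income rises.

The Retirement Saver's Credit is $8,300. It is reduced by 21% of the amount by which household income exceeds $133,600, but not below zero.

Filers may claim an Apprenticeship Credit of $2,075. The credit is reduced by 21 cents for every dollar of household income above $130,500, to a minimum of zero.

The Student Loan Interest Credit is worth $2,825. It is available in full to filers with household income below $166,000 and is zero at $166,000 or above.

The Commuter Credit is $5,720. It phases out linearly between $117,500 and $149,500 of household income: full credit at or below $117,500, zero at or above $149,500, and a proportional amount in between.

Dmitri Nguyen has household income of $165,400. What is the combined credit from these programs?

$4,447

Retirement Saver's Credit: 21% of the $31,800 excess over $133,600 is $6,678; credit = $8,300 − $6,678 = $1,622.
Apprenticeship Credit: 21% of the $34,900 excess over $130,500 is $7,329 ≥ base, so the credit is $0.
Student Loan Interest Credit: $165,400 is below the $166,000 cutoff, so the full $2,825 applies.
Commuter Credit: $165,400 is at or above $149,500, so the credit is $0.
Total: $1,622 + $0 + $2,825 + $0 = $4,447.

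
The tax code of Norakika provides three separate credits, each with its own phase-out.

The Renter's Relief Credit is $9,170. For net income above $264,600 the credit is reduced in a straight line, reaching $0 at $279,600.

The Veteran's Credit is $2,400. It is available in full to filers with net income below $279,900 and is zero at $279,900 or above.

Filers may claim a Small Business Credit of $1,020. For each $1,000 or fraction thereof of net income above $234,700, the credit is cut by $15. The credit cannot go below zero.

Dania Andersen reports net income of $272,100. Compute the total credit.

Renter's Relief Credit: $272,100 is $7,500 into a $15,000 phase-out range, leaving 7,500/15,000 of the credit: $9,170 × 7,500/15,000 = $4,585.
Veteran's Credit: $272,100 is below the $279,900 cutoff, so the full $2,400 applies.
Small Business Credit: income exceeds $234,700 by $37,400, which is 38 full-or-partial $1,000 increments; reduction = 38 × $15 = $570, leaving $450.
Total: $4,585 + $2,400 + $450 = $7,435.

$7,435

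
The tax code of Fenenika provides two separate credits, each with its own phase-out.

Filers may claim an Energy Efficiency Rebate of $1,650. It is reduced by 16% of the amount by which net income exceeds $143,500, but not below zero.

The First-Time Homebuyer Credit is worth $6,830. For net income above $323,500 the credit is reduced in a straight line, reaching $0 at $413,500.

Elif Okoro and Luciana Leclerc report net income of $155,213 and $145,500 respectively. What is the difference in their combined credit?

Elif ($155,213): Energy Efficiency Rebate: 16% of the $11,713 excess over $143,500 is $1,874.08 ≥ base, so the credit is $0. First-Time Homebuyer Credit: $155,213 is at or below the $323,500 threshold, so the full $6,830 applies. total $0 + $6,830 = $6,830
Luciana ($145,500): Energy Efficiency Rebate: 16% of the $2,000 excess over $143,500 is $320; credit = $1,650 − $320 = $1,330. First-Time Homebuyer Credit: $145,500 is at or below the $323,500 threshold, so the full $6,830 applies. total $1,330 + $6,830 = $8,160
Difference: |$6,830 − $8,160| = $1,330.

$1,330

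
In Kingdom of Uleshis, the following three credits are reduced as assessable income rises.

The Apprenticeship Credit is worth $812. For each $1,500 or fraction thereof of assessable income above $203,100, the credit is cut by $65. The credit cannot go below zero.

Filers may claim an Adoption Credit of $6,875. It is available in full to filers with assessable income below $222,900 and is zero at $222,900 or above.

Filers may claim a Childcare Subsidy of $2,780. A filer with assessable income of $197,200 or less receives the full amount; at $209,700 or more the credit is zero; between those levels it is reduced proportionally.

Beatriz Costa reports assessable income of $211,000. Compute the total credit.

Apprenticeship Credit: income exceeds $203,100 by $7,900, which is 6 full-or-partial $1,500 increments; reduction = 6 × $65 = $390, leaving $422.
Adoption Credit: $211,000 is below the $222,900 cutoff, so the full $6,875 applies.
Childcare Subsidy: $211,000 is at or above $209,700, so the credit is $0.
Total: $422 + $6,875 + $0 = $7,297.

$7,297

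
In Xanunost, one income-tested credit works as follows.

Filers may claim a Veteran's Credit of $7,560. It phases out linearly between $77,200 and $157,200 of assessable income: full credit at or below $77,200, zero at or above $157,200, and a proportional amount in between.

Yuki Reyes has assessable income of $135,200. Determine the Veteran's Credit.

$2,079

Veteran's Credit: $135,200 is $58,000 into a $80,000 phase-out range, leaving 22,000/80,000 of the credit: $7,560 × 22,000/80,000 = $2,079.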